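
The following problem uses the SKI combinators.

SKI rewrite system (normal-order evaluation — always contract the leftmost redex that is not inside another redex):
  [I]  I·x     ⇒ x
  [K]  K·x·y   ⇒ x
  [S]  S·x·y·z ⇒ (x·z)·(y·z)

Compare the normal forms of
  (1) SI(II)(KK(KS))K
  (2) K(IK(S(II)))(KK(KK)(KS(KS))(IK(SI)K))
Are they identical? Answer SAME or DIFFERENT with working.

Term A:
  start: SI(II)(KK(KS))K
  [1] I(KK(KS))(II(KK(KS)))K
  [2] KK(KS)(II(KK(KS)))K
  [3] K(II(KK(KS)))K
  [4] II(KK(KS))
  [5] I(KK(KS))
  [6] KK(KS)
  [7] K

Term B:
  start: K(IK(S(II)))(KK(KK)(KS(KS))(IK(SI)K))
  [1] IK(S(II))
  [2] K(S(II))
  [3] K(SI)

Answer: DIFFERENT — A ⇓ K, B ⇓ K(SI)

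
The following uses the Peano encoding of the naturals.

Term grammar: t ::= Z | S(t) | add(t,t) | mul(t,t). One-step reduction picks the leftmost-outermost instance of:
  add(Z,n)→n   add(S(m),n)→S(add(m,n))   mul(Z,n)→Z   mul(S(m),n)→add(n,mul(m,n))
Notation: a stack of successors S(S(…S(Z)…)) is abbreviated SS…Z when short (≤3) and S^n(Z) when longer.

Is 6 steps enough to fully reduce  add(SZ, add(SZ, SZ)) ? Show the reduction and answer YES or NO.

  start: add(SZ, add(SZ, SZ))
  →1  S(add(Z, add(SZ, SZ)))
  →2  S(add(SZ, SZ))
  →3  S(S(add(Z, SZ)))
  →4  SSSZ

Answer: YES — reaches normal form SSSZ in 4 ≤ 6 steps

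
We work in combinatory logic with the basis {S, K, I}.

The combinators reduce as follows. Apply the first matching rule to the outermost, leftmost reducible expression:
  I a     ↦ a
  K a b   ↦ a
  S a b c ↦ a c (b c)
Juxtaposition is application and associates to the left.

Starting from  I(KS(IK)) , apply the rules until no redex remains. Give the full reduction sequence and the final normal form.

  start: I(KS(IK))
  step 1: KS(IK)
  step 2: S

Answer: normal form = S  (in 2 steps)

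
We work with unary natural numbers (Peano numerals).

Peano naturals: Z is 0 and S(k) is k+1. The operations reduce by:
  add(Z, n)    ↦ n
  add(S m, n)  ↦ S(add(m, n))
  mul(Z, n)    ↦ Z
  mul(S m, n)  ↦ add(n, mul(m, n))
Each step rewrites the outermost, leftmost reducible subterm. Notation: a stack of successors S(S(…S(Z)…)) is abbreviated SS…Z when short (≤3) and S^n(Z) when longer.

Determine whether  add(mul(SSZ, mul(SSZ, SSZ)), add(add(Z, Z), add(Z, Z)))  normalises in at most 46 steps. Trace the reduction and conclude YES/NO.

Answer: YES — reaches normal form S^8(Z) in 43 ≤ 46 steps

Derivation:
  start: add(mul(SSZ, mul(SSZ, SSZ)), add(add(Z, Z), add(Z, Z)))
  step 1: add(add(mul(SSZ, SSZ), mul(SZ, mul(SSZ, SSZ))), add(add(Z, Z), add(Z, Z)))
  step 2: add(add(add(SSZ, mul(SZ, SSZ)), mul(SZ, mul(SSZ, SSZ))), add(add(Z, Z), add(Z, Z)))
  step 3: add(add(S(add(SZ, mul(SZ, SSZ))), mul(SZ, mul(SSZ, SSZ))), add(add(Z, Z), add(Z, Z)))
  step 4: add(S(add(add(SZ, mul(SZ, SSZ)), mul(SZ, mul(SSZ, SSZ)))), add(add(Z, Z), add(Z, Z)))
  step 5: S(add(add(add(SZ, mul(SZ, SSZ)), mul(SZ, mul(SSZ, SSZ))), add(add(Z, Z), add(Z, Z))))
  step 6: S(add(add(S(add(Z, mul(SZ, SSZ))), mul(SZ, mul(SSZ, SSZ))), add(add(Z, Z), add(Z, Z))))
  step 7: S(add(S(add(add(Z, mul(SZ, SSZ)), mul(SZ, mul(SSZ, SSZ)))), add(add(Z, Z), add(Z, Z))))
  step 8: S(S(add(add(add(Z, mul(SZ, SSZ)), mul(SZ, mul(SSZ, SSZ))), add(add(Z, Z), add(Z, Z)))))
  step 9: S(S(add(add(mul(SZ, SSZ), mul(SZ, mul(SSZ, SSZ))), add(add(Z, Z), add(Z, Z)))))
  step 10: S(S(add(add(add(SSZ, mul(Z, SSZ)), mul(SZ, mul(SSZ, SSZ))), add(add(Z, Z), add(Z, Z)))))
  step 11: S(S(add(add(S(add(SZ, mul(Z, SSZ))), mul(SZ, mul(SSZ, SSZ))), add(add(Z, Z), add(Z, Z)))))
  step 12: S(S(add(S(add(add(SZ, mul(Z, SSZ)), mul(SZ, mul(SSZ, SSZ)))), add(add(Z, Z), add(Z, Z)))))
  step 13: S(S(S(add(add(add(SZ, mul(Z, SSZ)), mul(SZ, mul(SSZ, SSZ))), add(add(Z, Z), add(Z, Z))))))
  step 14: S(S(S(add(add(S(add(Z, mul(Z, SSZ))), mul(SZ, mul(SSZ, SSZ))), add(add(Z, Z), add(Z, Z))))))
  step 15: S(S(S(add(S(add(add(Z, mul(Z, SSZ)), mul(SZ, mul(SSZ, SSZ)))), add(add(Z, Z), add(Z, Z))))))
  step 16: S(S(S(S(add(add(add(Z, mul(Z, SSZ)), mul(SZ, mul(SSZ, SSZ))), add(add(Z, Z), add(Z, Z)))))))
  step 17: S(S(S(S(add(add(mul(Z, SSZ), mul(SZ, mul(SSZ, SSZ))), add(add(Z, Z), add(Z, Z)))))))
  step 18: S(S(S(S(add(add(Z, mul(SZ, mul(SSZ, SSZ))), add(add(Z, Z), add(Z, Z)))))))
  step 19: S(S(S(S(add(mul(SZ, mul(SSZ, SSZ)), add(add(Z, Z), add(Z, Z)))))))
  step 20: S(S(S(S(add(add(mul(SSZ, SSZ), mul(Z, mul(SSZ, SSZ))), add(add(Z, Z), add(Z, Z)))))))
  step 21: S(S(S(S(add(add(add(SSZ, mul(SZ, SSZ)), mul(Z, mul(SSZ, SSZ))), add(add(Z, Z), add(Z, Z)))))))
  step 22: S(S(S(S(add(add(S(add(SZ, mul(SZ, SSZ))), mul(Z, mul(SSZ, SSZ))), add(add(Z, Z), add(Z, Z)))))))
  step 23: S(S(S(S(add(S(add(add(SZ, mul(SZ, SSZ)), mul(Z, mul(SSZ, SSZ)))), add(add(Z, Z), add(Z, Z)))))))
  step 24: S(S(S(S(S(add(add(add(SZ, mul(SZ, SSZ)), mul(Z, mul(SSZ, SSZ))), add(add(Z, Z), add(Z, Z))))))))
  step 25: S(S(S(S(S(add(add(S(add(Z, mul(SZ, SSZ))), mul(Z, mul(SSZ, SSZ))), add(add(Z, Z), add(Z, Z))))))))
  step 26: S(S(S(S(S(add(S(add(add(Z, mul(SZ, SSZ)), mul(Z, mul(SSZ, SSZ)))), add(add(Z, Z), add(Z, Z))))))))
  step 27: S(S(S(S(S(S(add(add(add(Z, mul(SZ, SSZ)), mul(Z, mul(SSZ, SSZ))), add(add(Z, Z), add(Z, Z)))))))))
  step 28: S(S(S(S(S(S(add(add(mul(SZ, SSZ), mul(Z, mul(SSZ, SSZ))), add(add(Z, Z), add(Z, Z)))))))))
  step 29: S(S(S(S(S(S(add(add(add(SSZ, mul(Z, SSZ)), mul(Z, mul(SSZ, SSZ))), add(add(Z, Z), add(Z, Z)))))))))
  step 30: S(S(S(S(S(S(add(add(S(add(SZ, mul(Z, SSZ))), mul(Z, mul(SSZ, SSZ))), add(add(Z, Z), add(Z, Z)))))))))
  step 31: S(S(S(S(S(S(add(S(add(add(SZ, mul(Z, SSZ)), mul(Z, mul(SSZ, SSZ)))), add(add(Z, Z), add(Z, Z)))))))))
  step 32: S(S(S(S(S(S(S(add(add(add(SZ, mul(Z, SSZ)), mul(Z, mul(SSZ, SSZ))), add(add(Z, Z), add(Z, Z))))))))))
  step 33: S(S(S(S(S(S(S(add(add(S(add(Z, mul(Z, SSZ))), mul(Z, mul(SSZ, SSZ))), add(add(Z, Z), add(Z, Z))))))))))
  step 34: S(S(S(S(S(S(S(add(S(add(add(Z, mul(Z, SSZ)), mul(Z, mul(SSZ, SSZ)))), add(add(Z, Z), add(Z, Z))))))))))
  step 35: S(S(S(S(S(S(S(S(add(add(add(Z, mul(Z, SSZ)), mul(Z, mul(SSZ, SSZ))), add(add(Z, Z), add(Z, Z)))))))))))
  step 36: S(S(S(S(S(S(S(S(add(add(mul(Z, SSZ), mul(Z, mul(SSZ, SSZ))), add(add(Z, Z), add(Z, Z)))))))))))
  step 37: S(S(S(S(S(S(S(S(add(add(Z, mul(Z, mul(SSZ, SSZ))), add(add(Z, Z), add(Z, Z)))))))))))
  step 38: S(S(S(S(S(S(S(S(add(mul(Z, mul(SSZ, SSZ)), add(add(Z, Z), add(Z, Z)))))))))))
  step 39: S(S(S(S(S(S(S(S(add(Z, add(add(Z, Z), add(Z, Z)))))))))))
  step 40: S(S(S(S(S(S(S(S(add(add(Z, Z), add(Z, Z))))))))))
  step 41: S(S(S(S(S(S(S(S(add(Z, add(Z, Z))))))))))
  step 42: S(S(S(S(S(S(S(S(add(Z, Z)))))))))
  step 43: S^8(Z)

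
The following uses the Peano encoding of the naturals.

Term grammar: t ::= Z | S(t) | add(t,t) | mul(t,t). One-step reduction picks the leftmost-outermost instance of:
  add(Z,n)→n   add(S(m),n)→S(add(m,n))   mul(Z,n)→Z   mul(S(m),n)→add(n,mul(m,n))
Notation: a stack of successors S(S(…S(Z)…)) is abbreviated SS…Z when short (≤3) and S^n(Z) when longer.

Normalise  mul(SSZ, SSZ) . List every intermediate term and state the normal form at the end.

  start: mul(SSZ, SSZ)
  step 1: add(SSZ, mul(SZ, SSZ))
  step 2: S(add(SZ, mul(SZ, SSZ)))
  step 3: S(S(add(Z, mul(SZ, SSZ))))
  step 4: S(S(mul(SZ, SSZ)))
  step 5: S(S(add(SSZ, mul(Z, SSZ))))
  step 6: S(S(S(add(SZ, mul(Z, SSZ)))))
  step 7: S(S(S(S(add(Z, mul(Z, SSZ))))))
  step 8: S(S(S(S(mul(Z, SSZ)))))
  step 9: S^4(Z)

Answer: normal form = S^4(Z)  (in 9 steps)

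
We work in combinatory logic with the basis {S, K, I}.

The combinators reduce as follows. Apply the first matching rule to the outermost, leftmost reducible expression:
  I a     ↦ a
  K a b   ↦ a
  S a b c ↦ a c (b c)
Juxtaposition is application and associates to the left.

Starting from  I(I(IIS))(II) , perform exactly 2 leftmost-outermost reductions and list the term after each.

  start: I(I(IIS))(II)
  →1  I(IIS)(II)
  →2  IIS(II)

Answer: after 2 steps: IIS(II)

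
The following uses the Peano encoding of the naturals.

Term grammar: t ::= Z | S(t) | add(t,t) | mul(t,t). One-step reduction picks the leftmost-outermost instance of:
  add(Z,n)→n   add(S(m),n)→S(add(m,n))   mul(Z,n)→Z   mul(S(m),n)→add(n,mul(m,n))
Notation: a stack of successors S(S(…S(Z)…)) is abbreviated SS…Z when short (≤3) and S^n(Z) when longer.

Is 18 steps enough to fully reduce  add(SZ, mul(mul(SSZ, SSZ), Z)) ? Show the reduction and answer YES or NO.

Answer: NO — after 18 steps the term is S(mul(mul(Z, SSZ), Z)), not yet normal

Derivation:
  start: add(SZ, mul(mul(SSZ, SSZ), Z))
  [1] S(add(Z, mul(mul(SSZ, SSZ), Z)))
  [2] S(mul(mul(SSZ, SSZ), Z))
  [3] S(mul(add(SSZ, mul(SZ, SSZ)), Z))
  [4] S(mul(S(add(SZ, mul(SZ, SSZ))), Z))
  [5] S(add(Z, mul(add(SZ, mul(SZ, SSZ)), Z)))
  [6] S(mul(add(SZ, mul(SZ, SSZ)), Z))
  [7] S(mul(S(add(Z, mul(SZ, SSZ))), Z))
  [8] S(add(Z, mul(add(Z, mul(SZ, SSZ)), Z)))
  [9] S(mul(add(Z, mul(SZ, SSZ)), Z))
  [10] S(mul(mul(SZ, SSZ), Z))
  [11] S(mul(add(SSZ, mul(Z, SSZ)), Z))
  [12] S(mul(S(add(SZ, mul(Z, SSZ))), Z))
  [13] S(add(Z, mul(add(SZ, mul(Z, SSZ)), Z)))
  [14] S(mul(add(SZ, mul(Z, SSZ)), Z))
  [15] S(mul(S(add(Z, mul(Z, SSZ))), Z))
  [16] S(add(Z, mul(add(Z, mul(Z, SSZ)), Z)))
  [17] S(mul(add(Z, mul(Z, SSZ)), Z))
  [18] S(mul(mul(Z, SSZ), Z))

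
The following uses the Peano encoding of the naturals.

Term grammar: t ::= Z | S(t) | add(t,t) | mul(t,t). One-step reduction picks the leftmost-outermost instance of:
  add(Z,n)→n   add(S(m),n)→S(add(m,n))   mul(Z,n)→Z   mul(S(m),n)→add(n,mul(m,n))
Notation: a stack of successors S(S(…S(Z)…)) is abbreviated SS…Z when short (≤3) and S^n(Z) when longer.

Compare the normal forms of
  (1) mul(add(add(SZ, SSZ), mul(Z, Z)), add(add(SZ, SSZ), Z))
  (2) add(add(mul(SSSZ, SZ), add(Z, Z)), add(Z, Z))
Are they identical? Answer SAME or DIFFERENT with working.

Term A:
  start: mul(add(add(SZ, SSZ), mul(Z, Z)), add(add(SZ, SSZ), Z))
  [1] mul(add(S(add(Z, SSZ)), mul(Z, Z)), add(add(SZ, SSZ), Z))
  [2] mul(S(add(add(Z, SSZ), mul(Z, Z))), add(add(SZ, SSZ), Z))
  [3] add(add(add(SZ, SSZ), Z), mul(add(add(Z, SSZ), mul(Z, Z)), add(add(SZ, SSZ), Z)))
  [4] add(add(S(add(Z, SSZ)), Z), mul(add(add(Z, SSZ), mul(Z, Z)), add(add(SZ, SSZ), Z)))
  [5] add(S(add(add(Z, SSZ), Z)), mul(add(add(Z, SSZ), mul(Z, Z)), add(add(SZ, SSZ), Z)))
  [6] S(add(add(add(Z, SSZ), Z), mul(add(add(Z, SSZ), mul(Z, Z)), add(add(SZ, SSZ), Z))))
  [7] S(add(add(SSZ, Z), mul(add(add(Z, SSZ), mul(Z, Z)), add(add(SZ, SSZ), Z))))
  [8] S(add(S(add(SZ, Z)), mul(add(add(Z, SSZ), mul(Z, Z)), add(add(SZ, SSZ), Z))))
  [9] S(S(add(add(SZ, Z), mul(add(add(Z, SSZ), mul(Z, Z)), add(add(SZ, SSZ), Z)))))
  [10] S(S(add(S(add(Z, Z)), mul(add(add(Z, SSZ), mul(Z, Z)), add(add(SZ, SSZ), Z)))))
  [11] S(S(S(add(add(Z, Z), mul(add(add(Z, SSZ), mul(Z, Z)), add(add(SZ, SSZ), Z))))))
  [12] S(S(S(add(Z, mul(add(add(Z, SSZ), mul(Z, Z)), add(add(SZ, SSZ), Z))))))
  [13] S(S(S(mul(add(add(Z, SSZ), mul(Z, Z)), add(add(SZ, SSZ), Z)))))
  [14] S(S(S(mul(add(SSZ, mul(Z, Z)), add(add(SZ, SSZ), Z)))))
  [15] S(S(S(mul(S(add(SZ, mul(Z, Z))), add(add(SZ, SSZ), Z)))))
  [16] S(S(S(add(add(add(SZ, SSZ), Z), mul(add(SZ, mul(Z, Z)), add(add(SZ, SSZ), Z))))))
  [17] S(S(S(add(add(S(add(Z, SSZ)), Z), mul(add(SZ, mul(Z, Z)), add(add(SZ, SSZ), Z))))))
  [18] S(S(S(add(S(add(add(Z, SSZ), Z)), mul(add(SZ, mul(Z, Z)), add(add(SZ, SSZ), Z))))))
  [19] S(S(S(S(add(add(add(Z, SSZ), Z), mul(add(SZ, mul(Z, Z)), add(add(SZ, SSZ), Z)))))))
  [20] S(S(S(S(add(add(SSZ, Z), mul(add(SZ, mul(Z, Z)), add(add(SZ, SSZ), Z)))))))
  [21] S(S(S(S(add(S(add(SZ, Z)), mul(add(SZ, mul(Z, Z)), add(add(SZ, SSZ), Z)))))))
  [22] S(S(S(S(S(add(add(SZ, Z), mul(add(SZ, mul(Z, Z)), add(add(SZ, SSZ), Z))))))))
  [23] S(S(S(S(S(add(S(add(Z, Z)), mul(add(SZ, mul(Z, Z)), add(add(SZ, SSZ), Z))))))))
  [24] S(S(S(S(S(S(add(add(Z, Z), mul(add(SZ, mul(Z, Z)), add(add(SZ, SSZ), Z)))))))))
  [25] S(S(S(S(S(S(add(Z, mul(add(SZ, mul(Z, Z)), add(add(SZ, SSZ), Z)))))))))
  [26] S(S(S(S(S(S(mul(add(SZ, mul(Z, Z)), add(add(SZ, SSZ), Z))))))))
  [27] S(S(S(S(S(S(mul(S(add(Z, mul(Z, Z))), add(add(SZ, SSZ), Z))))))))
  [28] S(S(S(S(S(S(add(add(add(SZ, SSZ), Z), mul(add(Z, mul(Z, Z)), add(add(SZ, SSZ), Z)))))))))
  [29] S(S(S(S(S(S(add(add(S(add(Z, SSZ)), Z), mul(add(Z, mul(Z, Z)), add(add(SZ, SSZ), Z)))))))))
  [30] S(S(S(S(S(S(add(S(add(add(Z, SSZ), Z)), mul(add(Z, mul(Z, Z)), add(add(SZ, SSZ), Z)))))))))
  [31] S(S(S(S(S(S(S(add(add(add(Z, SSZ), Z), mul(add(Z, mul(Z, Z)), add(add(SZ, SSZ), Z))))))))))
  [32] S(S(S(S(S(S(S(add(add(SSZ, Z), mul(add(Z, mul(Z, Z)), add(add(SZ, SSZ), Z))))))))))
  [33] S(S(S(S(S(S(S(add(S(add(SZ, Z)), mul(add(Z, mul(Z, Z)), add(add(SZ, SSZ), Z))))))))))
  [34] S(S(S(S(S(S(S(S(add(add(SZ, Z), mul(add(Z, mul(Z, Z)), add(add(SZ, SSZ), Z)))))))))))
  [35] S(S(S(S(S(S(S(S(add(S(add(Z, Z)), mul(add(Z, mul(Z, Z)), add(add(SZ, SSZ), Z)))))))))))
  [36] S(S(S(S(S(S(S(S(S(add(add(Z, Z), mul(add(Z, mul(Z, Z)), add(add(SZ, SSZ), Z))))))))))))
  [37] S(S(S(S(S(S(S(S(S(add(Z, mul(add(Z, mul(Z, Z)), add(add(SZ, SSZ), Z))))))))))))
  [38] S(S(S(S(S(S(S(S(S(mul(add(Z, mul(Z, Z)), add(add(SZ, SSZ), Z)))))))))))
  [39] S(S(S(S(S(S(S(S(S(mul(mul(Z, Z), add(add(SZ, SSZ), Z)))))))))))
  [40] S(S(S(S(S(S(S(S(S(mul(Z, add(add(SZ, SSZ), Z)))))))))))
  [41] S^9(Z)

Term B:
  start: add(add(mul(SSSZ, SZ), add(Z, Z)), add(Z, Z))
  [1] add(add(add(SZ, mul(SSZ, SZ)), add(Z, Z)), add(Z, Z))
  [2] add(add(S(add(Z, mul(SSZ, SZ))), add(Z, Z)), add(Z, Z))
  [3] add(S(add(add(Z, mul(SSZ, SZ)), add(Z, Z))), add(Z, Z))
  [4] S(add(add(add(Z, mul(SSZ, SZ)), add(Z, Z)), add(Z, Z)))
  [5] S(add(add(mul(SSZ, SZ), add(Z, Z)), add(Z, Z)))
  [6] S(add(add(add(SZ, mul(SZ, SZ)), add(Z, Z)), add(Z, Z)))
  [7] S(add(add(S(add(Z, mul(SZ, SZ))), add(Z, Z)), add(Z, Z)))
  [8] S(add(S(add(add(Z, mul(SZ, SZ)), add(Z, Z))), add(Z, Z)))
  [9] S(S(add(add(add(Z, mul(SZ, SZ)), add(Z, Z)), add(Z, Z))))
  [10] S(S(add(add(mul(SZ, SZ), add(Z, Z)), add(Z, Z))))
  [11] S(S(add(add(add(SZ, mul(Z, SZ)), add(Z, Z)), add(Z, Z))))
  [12] S(S(add(add(S(add(Z, mul(Z, SZ))), add(Z, Z)), add(Z, Z))))
  [13] S(S(add(S(add(add(Z, mul(Z, SZ)), add(Z, Z))), add(Z, Z))))
  [14] S(S(S(add(add(add(Z, mul(Z, SZ)), add(Z, Z)), add(Z, Z)))))
  [15] S(S(S(add(add(mul(Z, SZ), add(Z, Z)), add(Z, Z)))))
  [16] S(S(S(add(add(Z, add(Z, Z)), add(Z, Z)))))
  [17] S(S(S(add(add(Z, Z), add(Z, Z)))))
  [18] S(S(S(add(Z, add(Z, Z)))))
  [19] S(S(S(add(Z, Z))))
  [20] SSSZ

Answer: DIFFERENT — A ⇓ S^9(Z), B ⇓ SSSZ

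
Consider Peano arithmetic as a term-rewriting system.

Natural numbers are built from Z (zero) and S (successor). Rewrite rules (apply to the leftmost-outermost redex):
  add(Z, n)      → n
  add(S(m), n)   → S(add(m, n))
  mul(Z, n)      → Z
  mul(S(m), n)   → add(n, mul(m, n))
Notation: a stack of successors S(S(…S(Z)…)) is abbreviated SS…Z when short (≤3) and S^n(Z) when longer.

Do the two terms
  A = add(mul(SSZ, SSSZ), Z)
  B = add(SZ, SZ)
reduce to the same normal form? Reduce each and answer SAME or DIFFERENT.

Term A:
  start: add(mul(SSZ, SSSZ), Z)
  step 1: add(add(SSSZ, mul(SZ, SSSZ)), Z)
  step 2: add(S(add(SSZ, mul(SZ, SSSZ))), Z)
  step 3: S(add(add(SSZ, mul(SZ, SSSZ)), Z))
  step 4: S(add(S(add(SZ, mul(SZ, SSSZ))), Z))
  step 5: S(S(add(add(SZ, mul(SZ, SSSZ)), Z)))
  step 6: S(S(add(S(add(Z, mul(SZ, SSSZ))), Z)))
  step 7: S(S(S(add(add(Z, mul(SZ, SSSZ)), Z))))
  step 8: S(S(S(add(mul(SZ, SSSZ), Z))))
  step 9: S(S(S(add(add(SSSZ, mul(Z, SSSZ)), Z))))
  step 10: S(S(S(add(S(add(SSZ, mul(Z, SSSZ))), Z))))
  step 11: S(S(S(S(add(add(SSZ, mul(Z, SSSZ)), Z)))))
  step 12: S(S(S(S(add(S(add(SZ, mul(Z, SSSZ))), Z)))))
  step 13: S(S(S(S(S(add(add(SZ, mul(Z, SSSZ)), Z))))))
  step 14: S(S(S(S(S(add(S(add(Z, mul(Z, SSSZ))), Z))))))
  step 15: S(S(S(S(S(S(add(add(Z, mul(Z, SSSZ)), Z)))))))
  step 16: S(S(S(S(S(S(add(mul(Z, SSSZ), Z)))))))
  step 17: S(S(S(S(S(S(add(Z, Z)))))))
  step 18: S^6(Z)

Term B:
  start: add(SZ, SZ)
  step 1: S(add(Z, SZ))
  step 2: SSZ

Answer: DIFFERENT — A ⇓ S^6(Z), B ⇓ SSZ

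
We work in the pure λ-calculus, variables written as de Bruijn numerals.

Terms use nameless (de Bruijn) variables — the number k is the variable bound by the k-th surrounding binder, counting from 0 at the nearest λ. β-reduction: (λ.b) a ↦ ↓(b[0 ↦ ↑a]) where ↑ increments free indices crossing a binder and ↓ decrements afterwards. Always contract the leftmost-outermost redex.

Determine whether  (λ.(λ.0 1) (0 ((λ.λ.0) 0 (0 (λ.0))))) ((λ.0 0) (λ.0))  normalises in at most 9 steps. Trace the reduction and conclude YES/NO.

Answer: NO — after 9 steps the term is (λ.0) (λ.0) ((λ.0 0) (λ.0)), not yet normal

Derivation:
  start: (λ.(λ.0 1) (0 ((λ.λ.0) 0 (0 (λ.0))))) ((λ.0 0) (λ.0))
  →1  (λ.0 ((λ.0 0) (λ.0))) ((λ.0 0) (λ.0) ((λ.λ.0) ((λ.0 0) (λ.0)) ((λ.0 0) (λ.0) (λ.0))))
  →2  (λ.0 0) (λ.0) ((λ.λ.0) ((λ.0 0) (λ.0)) ((λ.0 0) (λ.0) (λ.0))) ((λ.0 0) (λ.0))
  →3  (λ.0) (λ.0) ((λ.λ.0) ((λ.0 0) (λ.0)) ((λ.0 0) (λ.0) (λ.0))) ((λ.0 0) (λ.0))
  →4  (λ.0) ((λ.λ.0) ((λ.0 0) (λ.0)) ((λ.0 0) (λ.0) (λ.0))) ((λ.0 0) (λ.0))
  →5  (λ.λ.0) ((λ.0 0) (λ.0)) ((λ.0 0) (λ.0) (λ.0)) ((λ.0 0) (λ.0))
  →6  (λ.0) ((λ.0 0) (λ.0) (λ.0)) ((λ.0 0) (λ.0))
  →7  (λ.0 0) (λ.0) (λ.0) ((λ.0 0) (λ.0))
  →8  (λ.0) (λ.0) (λ.0) ((λ.0 0) (λ.0))
  →9  (λ.0) (λ.0) ((λ.0 0) (λ.0))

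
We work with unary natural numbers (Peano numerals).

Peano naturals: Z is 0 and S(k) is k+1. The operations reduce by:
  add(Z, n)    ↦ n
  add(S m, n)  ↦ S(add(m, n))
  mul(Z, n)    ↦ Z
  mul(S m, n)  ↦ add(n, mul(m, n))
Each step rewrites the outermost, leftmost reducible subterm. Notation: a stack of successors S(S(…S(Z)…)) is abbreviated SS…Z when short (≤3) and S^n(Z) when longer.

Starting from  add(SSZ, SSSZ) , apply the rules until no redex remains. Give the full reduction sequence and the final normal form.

Answer: normal form = S^5(Z)  (in 3 steps)

Working:
  start: add(SSZ, SSSZ)
  →1  S(add(SZ, SSSZ))
  →2  S(S(add(Z, SSSZ)))
  →3  S^5(Z)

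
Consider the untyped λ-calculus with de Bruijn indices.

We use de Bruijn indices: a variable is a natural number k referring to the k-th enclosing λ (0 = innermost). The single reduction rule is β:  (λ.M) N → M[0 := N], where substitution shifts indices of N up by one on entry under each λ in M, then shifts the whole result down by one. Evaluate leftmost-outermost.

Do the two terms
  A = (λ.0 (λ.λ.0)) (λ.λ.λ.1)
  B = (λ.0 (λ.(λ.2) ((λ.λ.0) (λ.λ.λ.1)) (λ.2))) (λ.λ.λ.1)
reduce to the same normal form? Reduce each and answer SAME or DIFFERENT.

Answer: SAME — A ⇓ λ.λ.1, B ⇓ λ.λ.1

Derivation:
Term A:
  start: (λ.0 (λ.λ.0)) (λ.λ.λ.1)
  step 1: (λ.λ.λ.1) (λ.λ.0)
  step 2: λ.λ.1

Term B:
  start: (λ.0 (λ.(λ.2) ((λ.λ.0) (λ.λ.λ.1)) (λ.2))) (λ.λ.λ.1)
  step 1: (λ.λ.λ.1) (λ.(λ.λ.λ.λ.1) ((λ.λ.0) (λ.λ.λ.1)) (λ.λ.λ.λ.1))
  step 2: λ.λ.1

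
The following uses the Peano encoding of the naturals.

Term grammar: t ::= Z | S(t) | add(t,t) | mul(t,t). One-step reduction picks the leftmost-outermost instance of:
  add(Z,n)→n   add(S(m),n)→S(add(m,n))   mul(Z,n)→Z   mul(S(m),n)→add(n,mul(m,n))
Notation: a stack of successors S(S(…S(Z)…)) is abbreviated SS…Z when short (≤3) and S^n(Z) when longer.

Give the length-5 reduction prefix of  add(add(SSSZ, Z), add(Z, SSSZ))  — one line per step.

Answer: after 5 steps: S(S(add(S(add(Z, Z)), add(Z, SSSZ))))

Working:
  start: add(add(SSSZ, Z), add(Z, SSSZ))
  step 1: add(S(add(SSZ, Z)), add(Z, SSSZ))
  step 2: S(add(add(SSZ, Z), add(Z, SSSZ)))
  step 3: S(add(S(add(SZ, Z)), add(Z, SSSZ)))
  step 4: S(S(add(add(SZ, Z), add(Z, SSSZ))))
  step 5: S(S(add(S(add(Z, Z)), add(Z, SSSZ))))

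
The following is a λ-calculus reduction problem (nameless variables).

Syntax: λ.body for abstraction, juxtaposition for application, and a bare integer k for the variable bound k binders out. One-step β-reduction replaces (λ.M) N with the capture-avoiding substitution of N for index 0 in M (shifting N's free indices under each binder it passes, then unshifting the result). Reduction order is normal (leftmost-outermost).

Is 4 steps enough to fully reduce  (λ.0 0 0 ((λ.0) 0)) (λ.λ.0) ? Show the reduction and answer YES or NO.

  start: (λ.0 0 0 ((λ.0) 0)) (λ.λ.0)
  →1  (λ.λ.0) (λ.λ.0) (λ.λ.0) ((λ.0) (λ.λ.0))
  →2  (λ.0) (λ.λ.0) ((λ.0) (λ.λ.0))
  →3  (λ.λ.0) ((λ.0) (λ.λ.0))
  →4  λ.0

Answer: YES — reaches normal form λ.0 in 4 ≤ 4 steps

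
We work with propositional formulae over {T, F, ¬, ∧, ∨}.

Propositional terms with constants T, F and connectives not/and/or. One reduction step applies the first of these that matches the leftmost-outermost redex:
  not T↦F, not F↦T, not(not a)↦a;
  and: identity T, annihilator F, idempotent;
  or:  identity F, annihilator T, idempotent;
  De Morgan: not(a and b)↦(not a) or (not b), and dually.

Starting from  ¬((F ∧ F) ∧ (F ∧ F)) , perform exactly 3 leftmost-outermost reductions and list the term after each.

Answer: after 3 steps: ¬F ∨ ¬F

Reduction:
  start: ¬((F ∧ F) ∧ (F ∧ F))
  step 1: ¬(F ∧ F) ∨ ¬(F ∧ F)
  step 2: ¬(F ∧ F)
  step 3: ¬F ∨ ¬F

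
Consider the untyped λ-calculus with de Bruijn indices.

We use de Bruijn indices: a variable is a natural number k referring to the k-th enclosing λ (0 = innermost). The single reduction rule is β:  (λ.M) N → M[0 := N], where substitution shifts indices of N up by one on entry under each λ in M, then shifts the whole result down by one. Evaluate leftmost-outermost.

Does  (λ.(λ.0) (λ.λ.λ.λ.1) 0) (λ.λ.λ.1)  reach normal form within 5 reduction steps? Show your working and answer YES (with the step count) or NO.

Answer: YES — reaches normal form λ.λ.λ.1 in 3 ≤ 5 steps

Working:
  start: (λ.(λ.0) (λ.λ.λ.λ.1) 0) (λ.λ.λ.1)
  [1] (λ.0) (λ.λ.λ.λ.1) (λ.λ.λ.1)
  [2] (λ.λ.λ.λ.1) (λ.λ.λ.1)
  [3] λ.λ.λ.1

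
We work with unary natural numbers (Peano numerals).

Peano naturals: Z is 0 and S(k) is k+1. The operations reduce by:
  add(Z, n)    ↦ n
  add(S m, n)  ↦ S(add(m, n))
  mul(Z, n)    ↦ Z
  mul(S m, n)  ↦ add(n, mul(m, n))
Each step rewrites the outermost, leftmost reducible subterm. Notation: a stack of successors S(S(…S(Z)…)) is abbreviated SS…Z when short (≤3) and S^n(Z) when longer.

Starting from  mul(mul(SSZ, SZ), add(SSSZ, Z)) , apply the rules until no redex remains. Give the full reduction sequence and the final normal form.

Answer: normal form = S^6(Z)  (in 26 steps)

Working:
  start: mul(mul(SSZ, SZ), add(SSSZ, Z))
  →1  mul(add(SZ, mul(SZ, SZ)), add(SSSZ, Z))
  →2  mul(S(add(Z, mul(SZ, SZ))), add(SSSZ, Z))
  →3  add(add(SSSZ, Z), mul(add(Z, mul(SZ, SZ)), add(SSSZ, Z)))
  →4  add(S(add(SSZ, Z)), mul(add(Z, mul(SZ, SZ)), add(SSSZ, Z)))
  →5  S(add(add(SSZ, Z), mul(add(Z, mul(SZ, SZ)), add(SSSZ, Z))))
  →6  S(add(S(add(SZ, Z)), mul(add(Z, mul(SZ, SZ)), add(SSSZ, Z))))
  →7  S(S(add(add(SZ, Z), mul(add(Z, mul(SZ, SZ)), add(SSSZ, Z)))))
  →8  S(S(add(S(add(Z, Z)), mul(add(Z, mul(SZ, SZ)), add(SSSZ, Z)))))
  →9  S(S(S(add(add(Z, Z), mul(add(Z, mul(SZ, SZ)), add(SSSZ, Z))))))
  →10  S(S(S(add(Z, mul(add(Z, mul(SZ, SZ)), add(SSSZ, Z))))))
  →11  S(S(S(mul(add(Z, mul(SZ, SZ)), add(SSSZ, Z)))))
  →12  S(S(S(mul(mul(SZ, SZ), add(SSSZ, Z)))))
  →13  S(S(S(mul(add(SZ, mul(Z, SZ)), add(SSSZ, Z)))))
  →14  S(S(S(mul(S(add(Z, mul(Z, SZ))), add(SSSZ, Z)))))
  →15  S(S(S(add(add(SSSZ, Z), mul(add(Z, mul(Z, SZ)), add(SSSZ, Z))))))
  →16  S(S(S(add(S(add(SSZ, Z)), mul(add(Z, mul(Z, SZ)), add(SSSZ, Z))))))
  →17  S(S(S(S(add(add(SSZ, Z), mul(add(Z, mul(Z, SZ)), add(SSSZ, Z)))))))
  →18  S(S(S(S(add(S(add(SZ, Z)), mul(add(Z, mul(Z, SZ)), add(SSSZ, Z)))))))
  →19  S(S(S(S(S(add(add(SZ, Z), mul(add(Z, mul(Z, SZ)), add(SSSZ, Z))))))))
  →20  S(S(S(S(S(add(S(add(Z, Z)), mul(add(Z, mul(Z, SZ)), add(SSSZ, Z))))))))
  →21  S(S(S(S(S(S(add(add(Z, Z), mul(add(Z, mul(Z, SZ)), add(SSSZ, Z)))))))))
  →22  S(S(S(S(S(S(add(Z, mul(add(Z, mul(Z, SZ)), add(SSSZ, Z)))))))))
  →23  S(S(S(S(S(S(mul(add(Z, mul(Z, SZ)), add(SSSZ, Z))))))))
  →24  S(S(S(S(S(S(mul(mul(Z, SZ), add(SSSZ, Z))))))))
  →25  S(S(S(S(S(S(mul(Z, add(SSSZ, Z))))))))
  →26  S^6(Z)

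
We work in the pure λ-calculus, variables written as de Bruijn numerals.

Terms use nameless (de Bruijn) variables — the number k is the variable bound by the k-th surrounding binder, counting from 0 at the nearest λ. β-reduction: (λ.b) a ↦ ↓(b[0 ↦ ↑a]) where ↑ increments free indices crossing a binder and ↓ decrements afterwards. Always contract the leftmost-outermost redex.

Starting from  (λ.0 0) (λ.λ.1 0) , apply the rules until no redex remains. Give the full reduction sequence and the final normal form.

  start: (λ.0 0) (λ.λ.1 0)
  →1  (λ.λ.1 0) (λ.λ.1 0)
  →2  λ.(λ.λ.1 0) 0
  →3  λ.λ.1 0

Answer: normal form = λ.λ.1 0  (in 3 steps)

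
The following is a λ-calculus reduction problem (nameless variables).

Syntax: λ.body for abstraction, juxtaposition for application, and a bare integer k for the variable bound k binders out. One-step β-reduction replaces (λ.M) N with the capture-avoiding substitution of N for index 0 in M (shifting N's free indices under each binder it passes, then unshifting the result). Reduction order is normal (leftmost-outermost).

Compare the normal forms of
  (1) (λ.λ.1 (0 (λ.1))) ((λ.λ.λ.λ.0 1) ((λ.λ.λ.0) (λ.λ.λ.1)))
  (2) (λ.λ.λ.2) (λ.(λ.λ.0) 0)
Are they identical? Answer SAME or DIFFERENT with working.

Answer: DIFFERENT — A ⇓ λ.λ.λ.0 1, B ⇓ λ.λ.λ.λ.0

Working:
Term A:
  start: (λ.λ.1 (0 (λ.1))) ((λ.λ.λ.λ.0 1) ((λ.λ.λ.0) (λ.λ.λ.1)))
  [1] λ.(λ.λ.λ.λ.0 1) ((λ.λ.λ.0) (λ.λ.λ.1)) (0 (λ.1))
  [2] λ.(λ.λ.λ.0 1) (0 (λ.1))
  [3] λ.λ.λ.0 1

Term B:
  start: (λ.λ.λ.2) (λ.(λ.λ.0) 0)
  [1] λ.λ.λ.(λ.λ.0) 0
  [2] λ.λ.λ.λ.0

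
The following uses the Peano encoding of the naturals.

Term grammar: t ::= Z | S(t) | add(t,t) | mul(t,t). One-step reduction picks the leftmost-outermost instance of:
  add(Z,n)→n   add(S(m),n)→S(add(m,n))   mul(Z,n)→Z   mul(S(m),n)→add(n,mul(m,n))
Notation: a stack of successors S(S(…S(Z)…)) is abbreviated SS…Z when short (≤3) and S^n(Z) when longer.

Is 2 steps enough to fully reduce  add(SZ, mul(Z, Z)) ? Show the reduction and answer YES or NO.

Answer: NO — after 2 steps the term is S(mul(Z, Z)), not yet normal

Derivation:
  start: add(SZ, mul(Z, Z))
  step 1: S(add(Z, mul(Z, Z)))
  step 2: S(mul(Z, Z))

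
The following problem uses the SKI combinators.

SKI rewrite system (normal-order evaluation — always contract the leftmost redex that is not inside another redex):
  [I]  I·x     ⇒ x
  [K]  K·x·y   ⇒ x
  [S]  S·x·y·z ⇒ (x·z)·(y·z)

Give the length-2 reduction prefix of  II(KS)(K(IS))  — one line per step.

  start: II(KS)(K(IS))
  step 1: I(KS)(K(IS))
  step 2: KS(K(IS))

Answer: after 2 steps: KS(K(IS))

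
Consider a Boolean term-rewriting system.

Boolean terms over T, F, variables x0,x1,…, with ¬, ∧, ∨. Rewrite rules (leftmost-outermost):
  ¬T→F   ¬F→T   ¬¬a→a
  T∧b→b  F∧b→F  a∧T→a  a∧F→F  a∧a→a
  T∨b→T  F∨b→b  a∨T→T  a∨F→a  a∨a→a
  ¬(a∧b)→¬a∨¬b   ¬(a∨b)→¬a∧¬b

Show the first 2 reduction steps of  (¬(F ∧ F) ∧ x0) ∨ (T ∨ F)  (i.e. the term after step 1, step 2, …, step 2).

Answer: after 2 steps: (¬F ∧ x0) ∨ (T ∨ F)

Working:
  start: (¬(F ∧ F) ∧ x0) ∨ (T ∨ F)
  →1  ((¬F ∨ ¬F) ∧ x0) ∨ (T ∨ F)
  →2  (¬F ∧ x0) ∨ (T ∨ F)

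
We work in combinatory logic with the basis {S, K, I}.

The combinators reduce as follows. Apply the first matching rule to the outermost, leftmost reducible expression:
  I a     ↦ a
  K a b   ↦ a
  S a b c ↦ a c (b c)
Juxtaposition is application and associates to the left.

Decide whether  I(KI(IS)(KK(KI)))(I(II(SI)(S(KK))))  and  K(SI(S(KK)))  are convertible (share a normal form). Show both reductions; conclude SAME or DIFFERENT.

Answer: SAME — A ⇓ K(SI(S(KK))), B ⇓ K(SI(S(KK)))

Reduction:
Term A:
  start: I(KI(IS)(KK(KI)))(I(II(SI)(S(KK))))
  [1] KI(IS)(KK(KI))(I(II(SI)(S(KK))))
  [2] I(KK(KI))(I(II(SI)(S(KK))))
  [3] KK(KI)(I(II(SI)(S(KK))))
  [4] K(I(II(SI)(S(KK))))
  [5] K(II(SI)(S(KK)))
  [6] K(I(SI)(S(KK)))
  [7] K(SI(S(KK)))

Term B:
  start: K(SI(S(KK)))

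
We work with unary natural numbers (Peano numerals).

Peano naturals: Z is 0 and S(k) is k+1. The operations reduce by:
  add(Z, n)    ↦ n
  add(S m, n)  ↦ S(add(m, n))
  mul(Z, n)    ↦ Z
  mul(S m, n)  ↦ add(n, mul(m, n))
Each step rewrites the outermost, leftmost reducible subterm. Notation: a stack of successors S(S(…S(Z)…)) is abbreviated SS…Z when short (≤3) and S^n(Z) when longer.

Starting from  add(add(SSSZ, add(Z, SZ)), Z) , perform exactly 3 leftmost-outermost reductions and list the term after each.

Answer: after 3 steps: S(add(S(add(SZ, add(Z, SZ))), Z))

Derivation:
  start: add(add(SSSZ, add(Z, SZ)), Z)
  step 1: add(S(add(SSZ, add(Z, SZ))), Z)
  step 2: S(add(add(SSZ, add(Z, SZ)), Z))
  step 3: S(add(S(add(SZ, add(Z, SZ))), Z))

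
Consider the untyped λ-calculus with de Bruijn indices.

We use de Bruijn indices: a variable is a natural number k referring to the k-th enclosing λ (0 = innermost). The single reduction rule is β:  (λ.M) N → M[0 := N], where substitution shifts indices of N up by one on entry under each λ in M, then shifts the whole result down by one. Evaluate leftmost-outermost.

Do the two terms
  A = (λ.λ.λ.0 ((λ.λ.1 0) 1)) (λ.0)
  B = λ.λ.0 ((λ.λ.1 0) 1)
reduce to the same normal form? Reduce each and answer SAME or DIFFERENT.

Answer: SAME — A ⇓ λ.λ.0 (λ.2 0), B ⇓ λ.λ.0 (λ.2 0)

Reduction:
Term A:
  start: (λ.λ.λ.0 ((λ.λ.1 0) 1)) (λ.0)
  →1  λ.λ.0 ((λ.λ.1 0) 1)
  →2  λ.λ.0 (λ.2 0)

Term B:
  start: λ.λ.0 ((λ.λ.1 0) 1)
  →1  λ.λ.0 (λ.2 0)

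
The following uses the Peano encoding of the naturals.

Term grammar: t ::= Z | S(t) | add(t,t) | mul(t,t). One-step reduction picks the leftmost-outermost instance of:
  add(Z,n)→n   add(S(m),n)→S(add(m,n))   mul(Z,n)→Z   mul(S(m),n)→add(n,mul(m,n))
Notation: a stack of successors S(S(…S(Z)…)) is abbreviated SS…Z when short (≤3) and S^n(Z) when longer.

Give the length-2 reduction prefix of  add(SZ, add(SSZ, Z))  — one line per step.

Answer: after 2 steps: S(add(SSZ, Z))

Derivation:
  start: add(SZ, add(SSZ, Z))
  [1] S(add(Z, add(SSZ, Z)))
  [2] S(add(SSZ, Z))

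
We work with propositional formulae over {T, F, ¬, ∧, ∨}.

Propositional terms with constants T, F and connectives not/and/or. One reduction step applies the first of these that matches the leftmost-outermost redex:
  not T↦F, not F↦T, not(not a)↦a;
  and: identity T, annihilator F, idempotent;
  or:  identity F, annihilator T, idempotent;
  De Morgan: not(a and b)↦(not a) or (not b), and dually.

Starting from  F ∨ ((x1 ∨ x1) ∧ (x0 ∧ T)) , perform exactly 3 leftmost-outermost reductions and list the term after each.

  start: F ∨ ((x1 ∨ x1) ∧ (x0 ∧ T))
  →1  (x1 ∨ x1) ∧ (x0 ∧ T)
  →2  x1 ∧ (x0 ∧ T)
  →3  x1 ∧ x0

Answer: after 3 steps: x1 ∧ x0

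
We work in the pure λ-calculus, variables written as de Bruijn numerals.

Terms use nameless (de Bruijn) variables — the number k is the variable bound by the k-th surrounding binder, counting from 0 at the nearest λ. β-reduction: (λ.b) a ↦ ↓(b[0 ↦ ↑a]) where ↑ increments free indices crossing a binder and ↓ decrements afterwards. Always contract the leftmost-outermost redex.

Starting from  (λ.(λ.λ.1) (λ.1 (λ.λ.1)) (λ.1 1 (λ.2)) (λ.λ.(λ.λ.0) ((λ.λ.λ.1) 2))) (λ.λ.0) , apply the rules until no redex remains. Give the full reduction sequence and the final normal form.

Answer: normal form = λ.0  (in 5 steps)

Derivation:
  start: (λ.(λ.λ.1) (λ.1 (λ.λ.1)) (λ.1 1 (λ.2)) (λ.λ.(λ.λ.0) ((λ.λ.λ.1) 2))) (λ.λ.0)
  →1  (λ.λ.1) (λ.(λ.λ.0) (λ.λ.1)) (λ.(λ.λ.0) (λ.λ.0) (λ.λ.λ.0)) (λ.λ.(λ.λ.0) ((λ.λ.λ.1) (λ.λ.0)))
  →2  (λ.λ.(λ.λ.0) (λ.λ.1)) (λ.(λ.λ.0) (λ.λ.0) (λ.λ.λ.0)) (λ.λ.(λ.λ.0) ((λ.λ.λ.1) (λ.λ.0)))
  →3  (λ.(λ.λ.0) (λ.λ.1)) (λ.λ.(λ.λ.0) ((λ.λ.λ.1) (λ.λ.0)))
  →4  (λ.λ.0) (λ.λ.1)
  →5  λ.0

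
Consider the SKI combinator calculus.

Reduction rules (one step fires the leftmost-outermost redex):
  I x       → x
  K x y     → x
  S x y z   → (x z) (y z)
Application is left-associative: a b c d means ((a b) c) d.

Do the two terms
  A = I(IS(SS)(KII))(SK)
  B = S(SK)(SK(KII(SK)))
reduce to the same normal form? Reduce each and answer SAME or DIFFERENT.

Term A:
  start: I(IS(SS)(KII))(SK)
  step 1: IS(SS)(KII)(SK)
  step 2: S(SS)(KII)(SK)
  step 3: SS(SK)(KII(SK))
  step 4: S(KII(SK))(SK(KII(SK)))
  step 5: S(I(SK))(SK(KII(SK)))
  step 6: S(SK)(SK(KII(SK)))
  step 7: S(SK)(SK(I(SK)))
  step 8: S(SK)(SK(SK))

Term B:
  start: S(SK)(SK(KII(SK)))
  step 1: S(SK)(SK(I(SK)))
  step 2: S(SK)(SK(SK))

Answer: SAME — A ⇓ S(SK)(SK(SK)), B ⇓ S(SK)(SK(SK))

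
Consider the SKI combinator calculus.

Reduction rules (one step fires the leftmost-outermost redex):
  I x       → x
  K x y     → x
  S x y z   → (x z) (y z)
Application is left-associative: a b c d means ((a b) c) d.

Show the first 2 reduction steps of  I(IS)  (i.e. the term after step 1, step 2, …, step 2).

  start: I(IS)
  step 1: IS
  step 2: S

Answer: after 2 steps: S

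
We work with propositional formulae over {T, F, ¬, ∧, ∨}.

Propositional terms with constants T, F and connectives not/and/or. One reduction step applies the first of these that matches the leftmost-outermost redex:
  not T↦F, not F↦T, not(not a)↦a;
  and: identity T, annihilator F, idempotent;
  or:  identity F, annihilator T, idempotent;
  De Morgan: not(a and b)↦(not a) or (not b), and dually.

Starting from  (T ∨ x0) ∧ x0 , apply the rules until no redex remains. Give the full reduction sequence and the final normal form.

Answer: normal form = x0  (in 2 steps)

Derivation:
  start: (T ∨ x0) ∧ x0
  step 1: T ∧ x0
  step 2: x0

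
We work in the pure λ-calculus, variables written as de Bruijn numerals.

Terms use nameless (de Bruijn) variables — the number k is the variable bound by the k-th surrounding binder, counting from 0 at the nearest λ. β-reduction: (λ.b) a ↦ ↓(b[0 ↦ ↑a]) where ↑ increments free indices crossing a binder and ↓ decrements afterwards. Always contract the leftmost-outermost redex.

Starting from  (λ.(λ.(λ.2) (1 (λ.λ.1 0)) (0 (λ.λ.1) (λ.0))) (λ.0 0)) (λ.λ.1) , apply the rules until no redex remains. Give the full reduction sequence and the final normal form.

Answer: normal form = λ.λ.λ.1  (in 7 steps)

Derivation:
  start: (λ.(λ.(λ.2) (1 (λ.λ.1 0)) (0 (λ.λ.1) (λ.0))) (λ.0 0)) (λ.λ.1)
  [1] (λ.(λ.λ.λ.1) ((λ.λ.1) (λ.λ.1 0)) (0 (λ.λ.1) (λ.0))) (λ.0 0)
  [2] (λ.λ.λ.1) ((λ.λ.1) (λ.λ.1 0)) ((λ.0 0) (λ.λ.1) (λ.0))
  [3] (λ.λ.1) ((λ.0 0) (λ.λ.1) (λ.0))
  [4] λ.(λ.0 0) (λ.λ.1) (λ.0)
  [5] λ.(λ.λ.1) (λ.λ.1) (λ.0)
  [6] λ.(λ.λ.λ.1) (λ.0)
  [7] λ.λ.λ.1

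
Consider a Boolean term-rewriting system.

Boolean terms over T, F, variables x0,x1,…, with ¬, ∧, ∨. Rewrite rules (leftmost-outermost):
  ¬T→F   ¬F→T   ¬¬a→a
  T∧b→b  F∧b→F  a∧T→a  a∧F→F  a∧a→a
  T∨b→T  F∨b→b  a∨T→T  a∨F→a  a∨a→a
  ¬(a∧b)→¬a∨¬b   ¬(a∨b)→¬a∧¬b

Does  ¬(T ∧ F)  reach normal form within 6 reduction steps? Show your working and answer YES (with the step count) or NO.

  start: ¬(T ∧ F)
  →1  ¬T ∨ ¬F
  →2  F ∨ ¬F
  →3  ¬F
  →4  T

Answer: YES — reaches normal form T in 4 ≤ 6 steps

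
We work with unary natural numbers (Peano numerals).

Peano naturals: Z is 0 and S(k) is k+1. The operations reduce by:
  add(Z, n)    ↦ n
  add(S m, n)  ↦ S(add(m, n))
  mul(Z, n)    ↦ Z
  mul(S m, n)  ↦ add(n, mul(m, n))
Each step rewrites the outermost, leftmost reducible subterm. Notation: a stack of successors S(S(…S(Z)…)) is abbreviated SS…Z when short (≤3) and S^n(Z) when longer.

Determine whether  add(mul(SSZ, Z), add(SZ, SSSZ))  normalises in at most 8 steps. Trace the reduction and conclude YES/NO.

  start: add(mul(SSZ, Z), add(SZ, SSSZ))
  [1] add(add(Z, mul(SZ, Z)), add(SZ, SSSZ))
  [2] add(mul(SZ, Z), add(SZ, SSSZ))
  [3] add(add(Z, mul(Z, Z)), add(SZ, SSSZ))
  [4] add(mul(Z, Z), add(SZ, SSSZ))
  [5] add(Z, add(SZ, SSSZ))
  [6] add(SZ, SSSZ)
  [7] S(add(Z, SSSZ))
  [8] S^4(Z)

Answer: YES — reaches normal form S^4(Z) in 8 ≤ 8 steps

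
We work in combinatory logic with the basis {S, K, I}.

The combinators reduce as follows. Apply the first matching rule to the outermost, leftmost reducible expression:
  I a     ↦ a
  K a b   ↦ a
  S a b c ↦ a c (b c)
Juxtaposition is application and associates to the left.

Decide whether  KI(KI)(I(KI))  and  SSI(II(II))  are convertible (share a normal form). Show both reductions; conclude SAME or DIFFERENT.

Answer: DIFFERENT — A ⇓ KI, B ⇓ SII

Reduction:
Term A:
  start: KI(KI)(I(KI))
  [1] I(I(KI))
  [2] I(KI)
  [3] KI

Term B:
  start: SSI(II(II))
  [1] S(II(II))(I(II(II)))
  [2] S(I(II))(I(II(II)))
  [3] S(II)(I(II(II)))
  [4] SI(I(II(II)))
  [5] SI(II(II))
  [6] SI(I(II))
  [7] SI(II)
  [8] SII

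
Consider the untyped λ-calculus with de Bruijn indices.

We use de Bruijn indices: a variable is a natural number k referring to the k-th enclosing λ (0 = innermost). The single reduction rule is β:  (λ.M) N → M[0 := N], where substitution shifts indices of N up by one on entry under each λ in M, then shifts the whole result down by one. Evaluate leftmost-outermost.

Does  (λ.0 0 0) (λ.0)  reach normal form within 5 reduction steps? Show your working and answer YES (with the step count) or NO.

Answer: YES — reaches normal form λ.0 in 3 ≤ 5 steps

Reduction:
  start: (λ.0 0 0) (λ.0)
  →1  (λ.0) (λ.0) (λ.0)
  →2  (λ.0) (λ.0)
  →3  λ.0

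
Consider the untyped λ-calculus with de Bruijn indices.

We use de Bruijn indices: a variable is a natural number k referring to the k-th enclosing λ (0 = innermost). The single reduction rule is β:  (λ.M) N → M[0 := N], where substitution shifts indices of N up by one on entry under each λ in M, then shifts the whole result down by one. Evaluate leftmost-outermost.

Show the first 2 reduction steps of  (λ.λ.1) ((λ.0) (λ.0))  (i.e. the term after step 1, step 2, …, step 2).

  start: (λ.λ.1) ((λ.0) (λ.0))
  step 1: λ.(λ.0) (λ.0)
  step 2: λ.λ.0

Answer: after 2 steps: λ.λ.0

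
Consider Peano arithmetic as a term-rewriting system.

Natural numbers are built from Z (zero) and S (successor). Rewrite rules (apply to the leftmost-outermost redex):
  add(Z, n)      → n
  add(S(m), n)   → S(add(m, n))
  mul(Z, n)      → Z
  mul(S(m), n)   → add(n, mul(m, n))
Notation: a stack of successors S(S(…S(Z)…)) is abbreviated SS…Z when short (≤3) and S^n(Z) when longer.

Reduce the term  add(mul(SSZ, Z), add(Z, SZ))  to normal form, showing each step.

Answer: normal form = SZ  (in 7 steps)

Working:
  start: add(mul(SSZ, Z), add(Z, SZ))
  step 1: add(add(Z, mul(SZ, Z)), add(Z, SZ))
  step 2: add(mul(SZ, Z), add(Z, SZ))
  step 3: add(add(Z, mul(Z, Z)), add(Z, SZ))
  step 4: add(mul(Z, Z), add(Z, SZ))
  step 5: add(Z, add(Z, SZ))
  step 6: add(Z, SZ)
  step 7: SZ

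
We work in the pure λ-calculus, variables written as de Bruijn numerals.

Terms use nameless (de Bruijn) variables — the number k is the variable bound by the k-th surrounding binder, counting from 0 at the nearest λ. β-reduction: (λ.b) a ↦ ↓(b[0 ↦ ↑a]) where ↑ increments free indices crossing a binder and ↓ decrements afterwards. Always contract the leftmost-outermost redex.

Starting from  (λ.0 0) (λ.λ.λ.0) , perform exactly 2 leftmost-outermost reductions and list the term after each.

Answer: after 2 steps: λ.λ.0

Reduction:
  start: (λ.0 0) (λ.λ.λ.0)
  [1] (λ.λ.λ.0) (λ.λ.λ.0)
  [2] λ.λ.0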